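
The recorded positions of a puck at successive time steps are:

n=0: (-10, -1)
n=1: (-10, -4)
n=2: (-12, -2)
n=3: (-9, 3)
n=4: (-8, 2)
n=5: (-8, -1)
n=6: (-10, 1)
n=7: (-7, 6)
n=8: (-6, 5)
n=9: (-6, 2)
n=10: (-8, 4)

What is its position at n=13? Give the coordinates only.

(-4, 5)

Differencing gives (+0, -3), (-2, +2), (+3, +5), (+1, -1), (+0, -3), (-2, +2), (+3, +5), (+1, -1), (+0, -3), (-2, +2). This is the pattern (+0, -3), (-2, +2), (+3, +5), (+1, -1) repeated.
step 11: apply (+3, +5) → (-5, 9)
step 12: apply (+1, -1) → (-4, 8)
step 13: apply (+0, -3) → (-4, 5)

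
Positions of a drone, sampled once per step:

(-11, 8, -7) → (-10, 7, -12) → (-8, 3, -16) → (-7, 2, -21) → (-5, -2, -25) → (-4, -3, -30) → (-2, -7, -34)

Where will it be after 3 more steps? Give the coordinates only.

(2, -13, -48)

The moves between consecutive positions are (+1, -1, -5), (+2, -4, -4), (+1, -1, -5), (+2, -4, -4), (+1, -1, -5), (+2, -4, -4); they repeat the 2-cycle [(+1, -1, -5), (+2, -4, -4)].
step 7: apply (+1, -1, -5) → (-1, -8, -39)
step 8: apply (+2, -4, -4) → (1, -12, -43)
step 9: apply (+1, -1, -5) → (2, -13, -48)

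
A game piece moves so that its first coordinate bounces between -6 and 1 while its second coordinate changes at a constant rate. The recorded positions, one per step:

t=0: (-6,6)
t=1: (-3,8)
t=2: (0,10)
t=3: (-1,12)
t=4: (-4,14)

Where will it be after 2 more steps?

(-2,18)

The first coordinate travels 3 per step and bounces off the walls at -6 and 1.
  step 5: -4 → -5
  step 6: -5 → -2
The second coordinate changes by +2 each step: at step 6 it is 18.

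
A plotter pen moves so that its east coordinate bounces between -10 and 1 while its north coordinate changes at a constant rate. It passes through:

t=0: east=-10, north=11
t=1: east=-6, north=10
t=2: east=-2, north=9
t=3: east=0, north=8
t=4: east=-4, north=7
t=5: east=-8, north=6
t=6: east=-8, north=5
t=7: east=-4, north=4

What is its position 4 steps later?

east=-10, north=0

The east coordinate reflects between -10 and 1, moving 4 per step.
  step 8: -4 → 0
  step 9: 0 → -2
  step 10: -2 → -6
  step 11: -6 → -10
The north coordinate changes by -1 each step: at step 11 it is 0.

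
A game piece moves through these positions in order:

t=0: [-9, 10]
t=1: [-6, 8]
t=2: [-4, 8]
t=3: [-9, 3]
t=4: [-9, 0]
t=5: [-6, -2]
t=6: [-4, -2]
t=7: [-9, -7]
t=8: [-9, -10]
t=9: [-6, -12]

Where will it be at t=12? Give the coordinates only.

Step-to-step displacements: [+3, -2], [+2, +0], [-5, -5], [+0, -3], [+3, -2], [+2, +0], [-5, -5], [+0, -3], [+3, -2] — a repeating cycle of length 4.
step 10: apply [+2, +0] → [-4, -12]
step 11: apply [-5, -5] → [-9, -17]
step 12: apply [+0, -3] → [-9, -20]

[-9, -20]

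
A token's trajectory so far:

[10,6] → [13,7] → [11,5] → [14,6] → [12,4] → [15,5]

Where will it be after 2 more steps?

[16,4]

Differencing gives [+3,+1], [-2,-2], [+3,+1], [-2,-2], [+3,+1]. This is the pattern [+3,+1], [-2,-2] repeated.
step 6: apply [-2,-2] → [13,3]
step 7: apply [+3,+1] → [16,4]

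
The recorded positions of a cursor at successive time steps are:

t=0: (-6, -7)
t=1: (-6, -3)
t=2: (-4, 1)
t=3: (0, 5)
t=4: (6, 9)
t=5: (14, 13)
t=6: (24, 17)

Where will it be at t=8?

(50, 25)

Taking differences between consecutive positions: (+0, +4), (+2, +4), (+4, +4), (+6, +4), (+8, +4), (+10, +4). These grow by (+2, +0) each step.
step 7: (24, 17) + (+12, +4) → (36, 21)
step 8: (36, 21) + (+14, +4) → (50, 25)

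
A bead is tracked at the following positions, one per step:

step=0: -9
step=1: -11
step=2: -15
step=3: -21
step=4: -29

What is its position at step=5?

First differences are -2, -4, -6, -8; their common second difference is -2 (constant acceleration).
step 5: -29 − 10 → -39

-39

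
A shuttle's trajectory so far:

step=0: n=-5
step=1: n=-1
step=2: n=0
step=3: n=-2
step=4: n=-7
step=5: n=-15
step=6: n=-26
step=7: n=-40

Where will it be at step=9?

First differences are +4, +1, -2, -5, -8, -11, -14; their common second difference is -3 (constant acceleration).
step 8: -40 − 17 → n=-57
step 9: -57 − 20 → n=-77

n=-77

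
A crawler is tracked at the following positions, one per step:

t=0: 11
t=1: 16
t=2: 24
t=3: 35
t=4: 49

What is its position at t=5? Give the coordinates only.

66

Taking differences between consecutive positions: +5, +8, +11, +14. These grow by +3 each step.
step 5: 49 + 17 → 66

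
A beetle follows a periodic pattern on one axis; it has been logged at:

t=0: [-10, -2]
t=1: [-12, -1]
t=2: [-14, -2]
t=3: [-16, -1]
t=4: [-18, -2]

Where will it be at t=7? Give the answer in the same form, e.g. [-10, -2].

First: linear, -2 per step → -24 at step 7.
Second: cycles through -2, -1 every 2 steps. Step 7 lands at position 1 of the cycle → -1.

[-24, -1]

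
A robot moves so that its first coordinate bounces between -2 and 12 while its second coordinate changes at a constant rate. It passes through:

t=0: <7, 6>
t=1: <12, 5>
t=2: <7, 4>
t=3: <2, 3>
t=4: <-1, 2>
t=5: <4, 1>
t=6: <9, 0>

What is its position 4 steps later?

The first coordinate reflects between -2 and 12, moving 5 per step.
  step 7: 9 → 10
  step 8: 10 → 5
  step 9: 5 → 0
  step 10: 0 → 1
The second coordinate changes by -1 each step: at step 10 it is -4.

<1, -4>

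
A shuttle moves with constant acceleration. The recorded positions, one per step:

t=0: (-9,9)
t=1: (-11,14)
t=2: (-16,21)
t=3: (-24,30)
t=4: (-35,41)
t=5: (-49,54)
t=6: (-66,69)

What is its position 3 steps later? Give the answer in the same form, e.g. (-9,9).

First differences are (-2,+5), (-5,+7), (-8,+9), (-11,+11), (-14,+13), (-17,+15); their common second difference is (-3,+2) (constant acceleration).
step 7: (-66,69) + (-20,+17) → (-86,86)
step 8: (-86,86) + (-23,+19) → (-109,105)
step 9: (-109,105) + (-26,+21) → (-135,126)

(-135,126)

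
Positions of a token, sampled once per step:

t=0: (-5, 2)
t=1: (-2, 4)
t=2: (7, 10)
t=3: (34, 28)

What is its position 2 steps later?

Consecutive displacements (+3, +2), (+9, +6), (+27, +18) scale by a factor of 3 each step.
step 4: (34, 28) + (+81, +54) → (115, 82)
step 5: (115, 82) + (+243, +162) → (358, 244)

(358, 244)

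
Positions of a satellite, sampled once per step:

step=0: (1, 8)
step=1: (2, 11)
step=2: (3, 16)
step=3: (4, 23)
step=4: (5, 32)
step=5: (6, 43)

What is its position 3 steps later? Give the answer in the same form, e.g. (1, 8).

First differences are (+1, +3), (+1, +5), (+1, +7), (+1, +9), (+1, +11); their common second difference is (+0, +2) (constant acceleration).
step 6: (6, 43) + (+1, +13) → (7, 56)
step 7: (7, 56) + (+1, +15) → (8, 71)
step 8: (8, 71) + (+1, +17) → (9, 88)

(9, 88)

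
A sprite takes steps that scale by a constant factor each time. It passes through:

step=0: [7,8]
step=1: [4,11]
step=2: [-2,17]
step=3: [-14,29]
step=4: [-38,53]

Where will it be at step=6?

[-182,197]

The jumps are [-3,+3], [-6,+6], [-12,+12], [-24,+24] — a geometric progression with ratio 2.
step 5: [-38,53] + [-48,+48] → [-86,101]
step 6: [-86,101] + [-96,+96] → [-182,197]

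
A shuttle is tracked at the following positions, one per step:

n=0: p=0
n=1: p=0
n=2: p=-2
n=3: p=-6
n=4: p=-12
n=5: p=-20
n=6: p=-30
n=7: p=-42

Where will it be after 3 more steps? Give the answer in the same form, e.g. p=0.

p=-90

First differences are +0, -2, -4, -6, -8, -10, -12; their common second difference is -2 (constant acceleration).
step 8: -42 − 14 → p=-56
step 9: -56 − 16 → p=-72
step 10: -72 − 18 → p=-90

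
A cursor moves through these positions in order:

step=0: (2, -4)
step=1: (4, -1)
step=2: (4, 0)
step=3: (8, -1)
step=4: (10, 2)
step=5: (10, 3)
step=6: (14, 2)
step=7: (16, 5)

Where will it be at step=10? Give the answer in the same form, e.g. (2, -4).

Step-to-step displacements: (+2, +3), (+0, +1), (+4, -1), (+2, +3), (+0, +1), (+4, -1), (+2, +3) — a repeating cycle of length 3.
step 8: apply (+0, +1) → (16, 6)
step 9: apply (+4, -1) → (20, 5)
step 10: apply (+2, +3) → (22, 8)

(22, 8)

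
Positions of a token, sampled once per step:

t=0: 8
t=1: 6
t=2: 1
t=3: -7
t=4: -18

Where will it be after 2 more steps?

Taking differences between consecutive positions: -2, -5, -8, -11. These grow by -3 each step.
step 5: -18 − 14 → -32
step 6: -32 − 17 → -49

-49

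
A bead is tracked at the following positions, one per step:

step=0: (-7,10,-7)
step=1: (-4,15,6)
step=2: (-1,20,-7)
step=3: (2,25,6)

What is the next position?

The first coordinate changes by +3 each step, so at step 4 it is -7 + 4·(3) = 5.
The second coordinate changes by +5 each step, so at step 4 it is 10 + 4·(5) = 30.
The third coordinate repeats the cycle [-7, 6] with period 2; step 4 mod 2 = 0, giving -7.

(5,30,-7)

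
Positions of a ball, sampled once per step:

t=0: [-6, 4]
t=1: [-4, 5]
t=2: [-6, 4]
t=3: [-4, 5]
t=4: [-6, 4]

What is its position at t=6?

Consecutive displacements [+2, +1], [-2, -1], [+2, +1], [-2, -1] scale by a factor of -1 each step.
step 5: [-6, 4] + [+2, +1] → [-4, 5]
step 6: [-4, 5] + [-2, -1] → [-6, 4]

[-6, 4]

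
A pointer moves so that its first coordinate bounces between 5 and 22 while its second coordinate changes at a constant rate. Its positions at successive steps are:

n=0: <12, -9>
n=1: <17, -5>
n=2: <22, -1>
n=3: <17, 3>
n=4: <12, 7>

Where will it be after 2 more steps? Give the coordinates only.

<8, 15>

The first coordinate reflects between 5 and 22, moving 5 per step.
  step 5: 12 → 7
  step 6: 7 → 8
The second coordinate changes by +4 each step: at step 6 it is 15.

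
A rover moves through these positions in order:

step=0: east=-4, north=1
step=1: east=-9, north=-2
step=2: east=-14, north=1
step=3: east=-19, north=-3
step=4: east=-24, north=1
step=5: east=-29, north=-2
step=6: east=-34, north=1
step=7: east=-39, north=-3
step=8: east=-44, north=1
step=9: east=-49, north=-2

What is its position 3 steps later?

The east coordinate changes by -5 each step, so at step 12 it is -4 + 12·(-5) = -64.
The north coordinate repeats the cycle [1, -2, 1, -3] with period 4; step 12 mod 4 = 0, giving 1.

east=-64, north=1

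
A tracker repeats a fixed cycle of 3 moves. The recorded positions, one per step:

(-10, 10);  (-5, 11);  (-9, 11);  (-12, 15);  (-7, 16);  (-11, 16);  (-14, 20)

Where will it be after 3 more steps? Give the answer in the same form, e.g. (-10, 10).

Differencing gives (+5, +1), (-4, +0), (-3, +4), (+5, +1), (-4, +0), (-3, +4). This is the pattern (+5, +1), (-4, +0), (-3, +4) repeated.
step 7: apply (+5, +1) → (-9, 21)
step 8: apply (-4, +0) → (-13, 21)
step 9: apply (-3, +4) → (-16, 25)

(-16, 25)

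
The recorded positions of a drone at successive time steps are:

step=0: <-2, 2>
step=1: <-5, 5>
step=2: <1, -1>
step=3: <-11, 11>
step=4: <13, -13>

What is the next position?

<-35, 35>

Consecutive displacements <-3, +3>, <+6, -6>, <-12, +12>, <+24, -24> scale by a factor of -2 each step.
step 5: <13, -13> + <-48, +48> → <-35, 35>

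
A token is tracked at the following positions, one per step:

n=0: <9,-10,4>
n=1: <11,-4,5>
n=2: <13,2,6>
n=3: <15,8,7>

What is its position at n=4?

Each step adds <+2,+6,+1> to the position.
step 4: <15,8,7> + <+2,+6,+1> → <17,14,8>

<17,14,8>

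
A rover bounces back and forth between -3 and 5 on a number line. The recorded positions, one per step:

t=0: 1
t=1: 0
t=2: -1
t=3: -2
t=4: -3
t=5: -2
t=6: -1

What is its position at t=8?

The value reflects between -3 and 5, moving 1 per step.
  step 7: -1 → 0
  step 8: 0 → 1

1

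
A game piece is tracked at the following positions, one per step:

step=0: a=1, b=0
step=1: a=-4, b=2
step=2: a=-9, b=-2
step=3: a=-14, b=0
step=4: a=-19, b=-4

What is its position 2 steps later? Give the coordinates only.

The moves between consecutive positions are (-5,+2), (-5,-4), (-5,+2), (-5,-4); they repeat the 2-cycle [(-5,+2), (-5,-4)].
step 5: apply (-5,+2) → a=-24, b=-2
step 6: apply (-5,-4) → a=-29, b=-6

a=-29, b=-6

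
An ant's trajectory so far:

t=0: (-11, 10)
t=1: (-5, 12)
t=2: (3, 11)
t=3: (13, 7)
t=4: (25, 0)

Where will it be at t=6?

First differences are (+6, +2), (+8, -1), (+10, -4), (+12, -7); their common second difference is (+2, -3) (constant acceleration).
step 5: (25, 0) + (+14, -10) → (39, -10)
step 6: (39, -10) + (+16, -13) → (55, -23)

(55, -23)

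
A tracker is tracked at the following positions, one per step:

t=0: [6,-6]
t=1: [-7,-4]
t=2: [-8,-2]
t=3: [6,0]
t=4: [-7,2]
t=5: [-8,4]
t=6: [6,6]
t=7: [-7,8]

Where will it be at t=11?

[-8,16]

First: cycles through 6, -7, -8 every 3 steps. Step 11 lands at position 2 of the cycle → -8.
Second: linear, +2 per step → 16 at step 11.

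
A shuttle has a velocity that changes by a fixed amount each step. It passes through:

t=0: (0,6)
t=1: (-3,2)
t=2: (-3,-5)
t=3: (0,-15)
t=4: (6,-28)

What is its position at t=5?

(15,-44)

Successive displacements: (-3,-4), (+0,-7), (+3,-10), (+6,-13) — each changes by (+3,-3).
step 5: (6,-28) + (+9,-16) → (15,-44)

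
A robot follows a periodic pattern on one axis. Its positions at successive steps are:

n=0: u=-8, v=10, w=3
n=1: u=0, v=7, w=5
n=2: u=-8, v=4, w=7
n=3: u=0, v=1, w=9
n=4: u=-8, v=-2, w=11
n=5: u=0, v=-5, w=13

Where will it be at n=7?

u=0, v=-11, w=17

U: cycles through -8, 0 every 2 steps. Step 7 lands at position 1 of the cycle → 0.
V: linear, -3 per step → -11 at step 7.
W: linear, +2 per step → 17 at step 7.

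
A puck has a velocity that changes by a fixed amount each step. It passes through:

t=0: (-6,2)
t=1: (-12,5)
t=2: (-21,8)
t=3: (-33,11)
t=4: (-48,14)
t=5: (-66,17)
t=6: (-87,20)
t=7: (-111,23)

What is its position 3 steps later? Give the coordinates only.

Successive displacements: (-6,+3), (-9,+3), (-12,+3), (-15,+3), (-18,+3), (-21,+3), (-24,+3) — each changes by (-3,+0).
step 8: (-111,23) + (-27,+3) → (-138,26)
step 9: (-138,26) + (-30,+3) → (-168,29)
step 10: (-168,29) + (-33,+3) → (-201,32)

(-201,32)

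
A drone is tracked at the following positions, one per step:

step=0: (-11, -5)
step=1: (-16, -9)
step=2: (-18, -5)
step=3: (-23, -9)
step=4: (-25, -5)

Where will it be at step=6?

(-32, -5)

Differencing gives (-5, -4), (-2, +4), (-5, -4), (-2, +4). This is the pattern (-5, -4), (-2, +4) repeated.
step 5: apply (-5, -4) → (-30, -9)
step 6: apply (-2, +4) → (-32, -5)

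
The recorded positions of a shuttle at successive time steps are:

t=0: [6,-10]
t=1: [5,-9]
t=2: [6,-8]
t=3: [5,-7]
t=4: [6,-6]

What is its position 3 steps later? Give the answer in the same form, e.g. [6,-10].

The first coordinate repeats the cycle [6, 5] with period 2; step 7 mod 2 = 1, giving 5.
The second coordinate changes by +1 each step, so at step 7 it is -10 + 7·(1) = -3.

[5,-3]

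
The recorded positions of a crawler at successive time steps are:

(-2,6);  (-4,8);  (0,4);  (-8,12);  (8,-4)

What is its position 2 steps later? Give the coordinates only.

Consecutive displacements (-2,+2), (+4,-4), (-8,+8), (+16,-16) scale by a factor of -2 each step.
step 5: (8,-4) + (-32,+32) → (-24,28)
step 6: (-24,28) + (+64,-64) → (40,-36)

(40,-36)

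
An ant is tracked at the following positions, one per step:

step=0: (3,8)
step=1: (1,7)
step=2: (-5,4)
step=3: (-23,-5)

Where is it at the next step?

(-77,-32)

The jumps are (-2,-1), (-6,-3), (-18,-9) — a geometric progression with ratio 3.
step 4: (-23,-5) + (-54,-27) → (-77,-32)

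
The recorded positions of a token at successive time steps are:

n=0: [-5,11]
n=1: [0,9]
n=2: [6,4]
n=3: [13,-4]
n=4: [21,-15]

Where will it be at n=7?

Taking differences between consecutive positions: [+5,-2], [+6,-5], [+7,-8], [+8,-11]. These grow by [+1,-3] each step.
step 5: [21,-15] + [+9,-14] → [30,-29]
step 6: [30,-29] + [+10,-17] → [40,-46]
step 7: [40,-46] + [+11,-20] → [51,-66]

[51,-66]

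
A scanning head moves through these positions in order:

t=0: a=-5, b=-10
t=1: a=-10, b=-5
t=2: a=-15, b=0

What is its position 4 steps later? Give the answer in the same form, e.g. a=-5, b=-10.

a=-35, b=20

Each step adds (-5, +5) to the position.
step 3: a=-15, b=0 + (-5, +5) → a=-20, b=5
step 4: a=-20, b=5 + (-5, +5) → a=-25, b=10
step 5: a=-25, b=10 + (-5, +5) → a=-30, b=15
step 6: a=-30, b=15 + (-5, +5) → a=-35, b=20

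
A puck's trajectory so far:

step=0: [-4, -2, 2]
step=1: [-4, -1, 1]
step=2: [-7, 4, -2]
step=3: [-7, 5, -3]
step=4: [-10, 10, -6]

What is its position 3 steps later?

Differencing gives [+0, +1, -1], [-3, +5, -3], [+0, +1, -1], [-3, +5, -3]. This is the pattern [+0, +1, -1], [-3, +5, -3] repeated.
step 5: apply [+0, +1, -1] → [-10, 11, -7]
step 6: apply [-3, +5, -3] → [-13, 16, -10]
step 7: apply [+0, +1, -1] → [-13, 17, -11]

[-13, 17, -11]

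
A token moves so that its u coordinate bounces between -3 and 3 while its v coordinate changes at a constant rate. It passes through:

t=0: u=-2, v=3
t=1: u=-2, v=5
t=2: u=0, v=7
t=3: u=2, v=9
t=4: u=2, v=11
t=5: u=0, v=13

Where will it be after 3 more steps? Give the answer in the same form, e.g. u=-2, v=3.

The u coordinate travels 2 per step and bounces off the walls at -3 and 3.
  step 6: 0 → -2
  step 7: -2 → -2
  step 8: -2 → 0
The v coordinate changes by +2 each step: at step 8 it is 19.

u=0, v=19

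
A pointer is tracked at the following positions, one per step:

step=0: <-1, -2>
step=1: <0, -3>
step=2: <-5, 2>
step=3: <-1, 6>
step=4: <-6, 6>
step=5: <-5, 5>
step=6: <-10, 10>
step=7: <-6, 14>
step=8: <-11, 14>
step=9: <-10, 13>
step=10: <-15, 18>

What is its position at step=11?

<-11, 22>

Differencing gives <+1, -1>, <-5, +5>, <+4, +4>, <-5, +0>, <+1, -1>, <-5, +5>, <+4, +4>, <-5, +0>, <+1, -1>, <-5, +5>. This is the pattern <+1, -1>, <-5, +5>, <+4, +4>, <-5, +0> repeated.
step 11: apply <+4, +4> → <-11, 22>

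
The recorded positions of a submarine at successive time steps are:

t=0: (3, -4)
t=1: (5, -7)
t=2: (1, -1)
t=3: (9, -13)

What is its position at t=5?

Consecutive displacements (+2, -3), (-4, +6), (+8, -12) scale by a factor of -2 each step.
step 4: (9, -13) + (-16, +24) → (-7, 11)
step 5: (-7, 11) + (+32, -48) → (25, -37)

(25, -37)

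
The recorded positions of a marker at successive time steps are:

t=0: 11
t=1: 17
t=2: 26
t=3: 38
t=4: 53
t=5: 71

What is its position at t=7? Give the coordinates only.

116

Taking differences between consecutive positions: +6, +9, +12, +15, +18. These grow by +3 each step.
step 6: 71 + 21 → 92
step 7: 92 + 24 → 116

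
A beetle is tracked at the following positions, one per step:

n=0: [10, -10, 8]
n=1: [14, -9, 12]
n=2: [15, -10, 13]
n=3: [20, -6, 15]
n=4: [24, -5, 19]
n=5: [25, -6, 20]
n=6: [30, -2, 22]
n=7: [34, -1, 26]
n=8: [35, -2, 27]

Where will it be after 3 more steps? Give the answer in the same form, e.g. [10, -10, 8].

[45, 2, 34]

The moves between consecutive positions are [+4, +1, +4], [+1, -1, +1], [+5, +4, +2], [+4, +1, +4], [+1, -1, +1], [+5, +4, +2], [+4, +1, +4], [+1, -1, +1]; they repeat the 3-cycle [[+4, +1, +4], [+1, -1, +1], [+5, +4, +2]].
step 9: apply [+5, +4, +2] → [40, 2, 29]
step 10: apply [+4, +1, +4] → [44, 3, 33]
step 11: apply [+1, -1, +1] → [45, 2, 34]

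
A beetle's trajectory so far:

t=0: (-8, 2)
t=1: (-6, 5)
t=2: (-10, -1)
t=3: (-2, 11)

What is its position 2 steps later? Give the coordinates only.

The jumps are (+2, +3), (-4, -6), (+8, +12) — a geometric progression with ratio -2.
step 4: (-2, 11) + (-16, -24) → (-18, -13)
step 5: (-18, -13) + (+32, +48) → (14, 35)

(14, 35)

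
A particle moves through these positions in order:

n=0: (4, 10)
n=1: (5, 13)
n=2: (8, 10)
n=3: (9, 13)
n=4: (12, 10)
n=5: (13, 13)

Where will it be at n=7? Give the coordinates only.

Differencing gives (+1, +3), (+3, -3), (+1, +3), (+3, -3), (+1, +3). This is the pattern (+1, +3), (+3, -3) repeated.
step 6: apply (+3, -3) → (16, 10)
step 7: apply (+1, +3) → (17, 13)

(17, 13)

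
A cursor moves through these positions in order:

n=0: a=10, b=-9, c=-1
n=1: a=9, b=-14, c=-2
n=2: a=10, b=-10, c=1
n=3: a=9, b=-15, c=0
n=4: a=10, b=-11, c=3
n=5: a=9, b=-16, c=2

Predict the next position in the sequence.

Step-to-step displacements: (-1, -5, -1), (+1, +4, +3), (-1, -5, -1), (+1, +4, +3), (-1, -5, -1) — a repeating cycle of length 2.
step 6: apply (+1, +4, +3) → a=10, b=-12, c=5

a=10, b=-12, c=5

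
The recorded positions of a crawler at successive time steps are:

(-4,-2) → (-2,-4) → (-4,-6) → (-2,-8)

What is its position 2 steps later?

The first coordinate repeats the cycle [-4, -2] with period 2; step 5 mod 2 = 1, giving -2.
The second coordinate changes by -2 each step, so at step 5 it is -2 + 5·(-2) = -12.

(-2,-12)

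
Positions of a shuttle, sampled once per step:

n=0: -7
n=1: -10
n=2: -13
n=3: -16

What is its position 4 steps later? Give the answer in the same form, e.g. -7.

-28

Each step adds -3 to the position.
step 4: -16 − 3 → -19
step 5: -19 − 3 → -22
step 6: -22 − 3 → -25
step 7: -25 − 3 → -28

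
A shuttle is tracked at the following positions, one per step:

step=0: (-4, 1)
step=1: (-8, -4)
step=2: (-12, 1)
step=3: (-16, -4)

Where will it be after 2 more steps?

(-24, -4)

The first coordinate changes by -4 each step, so at step 5 it is -4 + 5·(-4) = -24.
The second coordinate repeats the cycle [1, -4] with period 2; step 5 mod 2 = 1, giving -4.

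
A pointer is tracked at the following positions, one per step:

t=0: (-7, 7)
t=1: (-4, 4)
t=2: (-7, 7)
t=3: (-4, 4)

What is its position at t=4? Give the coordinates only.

(-7, 7)

Consecutive displacements (+3, -3), (-3, +3), (+3, -3) scale by a factor of -1 each step.
step 4: (-4, 4) + (-3, +3) → (-7, 7)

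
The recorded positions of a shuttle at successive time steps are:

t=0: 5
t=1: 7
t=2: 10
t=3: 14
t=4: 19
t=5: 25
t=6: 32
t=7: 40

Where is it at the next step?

First differences are +2, +3, +4, +5, +6, +7, +8; their common second difference is +1 (constant acceleration).
step 8: 40 + 9 → 49

49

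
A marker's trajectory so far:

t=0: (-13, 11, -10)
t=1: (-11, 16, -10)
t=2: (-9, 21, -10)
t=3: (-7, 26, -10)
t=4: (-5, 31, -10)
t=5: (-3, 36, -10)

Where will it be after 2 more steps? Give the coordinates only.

Constant displacement of (+2, +5, +0) per step.
step 6: (-3, 36, -10) + (+2, +5, +0) → (-1, 41, -10)
step 7: (-1, 41, -10) + (+2, +5, +0) → (1, 46, -10)

(1, 46, -10)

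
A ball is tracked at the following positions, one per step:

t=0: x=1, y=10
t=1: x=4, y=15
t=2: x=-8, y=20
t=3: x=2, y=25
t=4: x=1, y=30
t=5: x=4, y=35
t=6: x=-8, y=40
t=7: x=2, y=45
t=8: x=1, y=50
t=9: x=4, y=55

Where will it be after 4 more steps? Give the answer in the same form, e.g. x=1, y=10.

x=4, y=75

The x coordinate repeats the cycle [1, 4, -8, 2] with period 4; step 13 mod 4 = 1, giving 4.
The y coordinate changes by +5 each step, so at step 13 it is 10 + 13·(5) = 75.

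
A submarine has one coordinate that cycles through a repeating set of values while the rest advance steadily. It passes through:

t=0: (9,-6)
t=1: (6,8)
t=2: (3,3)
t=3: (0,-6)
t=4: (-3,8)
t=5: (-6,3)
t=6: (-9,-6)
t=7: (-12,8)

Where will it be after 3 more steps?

The first coordinate changes by -3 each step, so at step 10 it is 9 + 10·(-3) = -21.
The second coordinate repeats the cycle [-6, 8, 3] with period 3; step 10 mod 3 = 1, giving 8.

(-21,8)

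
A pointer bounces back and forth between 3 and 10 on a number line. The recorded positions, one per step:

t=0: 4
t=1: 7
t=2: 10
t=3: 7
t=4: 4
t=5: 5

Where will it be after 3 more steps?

6

The value reflects between 3 and 10, moving 3 per step.
  step 6: 5 → 8
  step 7: 8 → 9
  step 8: 9 → 6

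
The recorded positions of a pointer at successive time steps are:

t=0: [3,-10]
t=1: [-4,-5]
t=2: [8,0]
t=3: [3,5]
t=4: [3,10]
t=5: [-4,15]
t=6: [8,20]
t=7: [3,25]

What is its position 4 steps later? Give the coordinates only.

The first coordinate repeats the cycle [3, -4, 8, 3] with period 4; step 11 mod 4 = 3, giving 3.
The second coordinate changes by +5 each step, so at step 11 it is -10 + 11·(5) = 45.

[3,45]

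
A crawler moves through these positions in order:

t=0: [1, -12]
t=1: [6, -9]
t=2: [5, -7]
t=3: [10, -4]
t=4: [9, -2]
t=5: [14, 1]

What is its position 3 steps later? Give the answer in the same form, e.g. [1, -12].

[17, 8]

Step-to-step displacements: [+5, +3], [-1, +2], [+5, +3], [-1, +2], [+5, +3] — a repeating cycle of length 2.
step 6: apply [-1, +2] → [13, 3]
step 7: apply [+5, +3] → [18, 6]
step 8: apply [-1, +2] → [17, 8]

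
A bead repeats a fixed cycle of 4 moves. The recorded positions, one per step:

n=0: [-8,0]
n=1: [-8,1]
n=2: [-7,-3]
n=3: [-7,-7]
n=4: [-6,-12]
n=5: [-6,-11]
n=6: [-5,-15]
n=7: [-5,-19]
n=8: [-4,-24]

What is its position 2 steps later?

The moves between consecutive positions are [+0,+1], [+1,-4], [+0,-4], [+1,-5], [+0,+1], [+1,-4], [+0,-4], [+1,-5]; they repeat the 4-cycle [[+0,+1], [+1,-4], [+0,-4], [+1,-5]].
step 9: apply [+0,+1] → [-4,-23]
step 10: apply [+1,-4] → [-3,-27]

[-3,-27]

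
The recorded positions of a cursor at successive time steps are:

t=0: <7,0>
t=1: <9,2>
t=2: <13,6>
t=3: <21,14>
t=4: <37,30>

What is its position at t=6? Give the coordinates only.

<133,126>

Consecutive displacements <+2,+2>, <+4,+4>, <+8,+8>, <+16,+16> scale by a factor of 2 each step.
step 5: <37,30> + <+32,+32> → <69,62>
step 6: <69,62> + <+64,+64> → <133,126>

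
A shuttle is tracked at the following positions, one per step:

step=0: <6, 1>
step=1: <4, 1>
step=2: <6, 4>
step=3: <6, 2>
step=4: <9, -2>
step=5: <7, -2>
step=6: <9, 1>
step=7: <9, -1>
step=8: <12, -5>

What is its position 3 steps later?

Differencing gives <-2, +0>, <+2, +3>, <+0, -2>, <+3, -4>, <-2, +0>, <+2, +3>, <+0, -2>, <+3, -4>. This is the pattern <-2, +0>, <+2, +3>, <+0, -2>, <+3, -4> repeated.
step 9: apply <-2, +0> → <10, -5>
step 10: apply <+2, +3> → <12, -2>
step 11: apply <+0, -2> → <12, -4>

<12, -4>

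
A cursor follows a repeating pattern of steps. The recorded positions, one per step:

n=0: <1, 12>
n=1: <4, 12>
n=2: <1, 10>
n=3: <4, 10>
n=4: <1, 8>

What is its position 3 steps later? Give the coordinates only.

The moves between consecutive positions are <+3, +0>, <-3, -2>, <+3, +0>, <-3, -2>; they repeat the 2-cycle [<+3, +0>, <-3, -2>].
step 5: apply <+3, +0> → <4, 8>
step 6: apply <-3, -2> → <1, 6>
step 7: apply <+3, +0> → <4, 6>

<4, 6>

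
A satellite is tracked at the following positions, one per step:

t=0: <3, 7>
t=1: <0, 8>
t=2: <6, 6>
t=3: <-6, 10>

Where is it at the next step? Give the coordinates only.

Step-to-step displacements: <-3, +1>, <+6, -2>, <-12, +4>; each is -2× the previous.
step 4: <-6, 10> + <+24, -8> → <18, 2>

<18, 2>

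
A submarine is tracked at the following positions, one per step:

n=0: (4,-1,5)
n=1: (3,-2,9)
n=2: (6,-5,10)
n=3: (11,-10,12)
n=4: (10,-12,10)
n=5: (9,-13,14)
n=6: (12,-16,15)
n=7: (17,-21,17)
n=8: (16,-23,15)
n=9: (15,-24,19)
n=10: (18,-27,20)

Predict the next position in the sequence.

(23,-32,22)

Differencing gives (-1,-1,+4), (+3,-3,+1), (+5,-5,+2), (-1,-2,-2), (-1,-1,+4), (+3,-3,+1), (+5,-5,+2), (-1,-2,-2), (-1,-1,+4), (+3,-3,+1). This is the pattern (-1,-1,+4), (+3,-3,+1), (+5,-5,+2), (-1,-2,-2) repeated.
step 11: apply (+5,-5,+2) → (23,-32,22)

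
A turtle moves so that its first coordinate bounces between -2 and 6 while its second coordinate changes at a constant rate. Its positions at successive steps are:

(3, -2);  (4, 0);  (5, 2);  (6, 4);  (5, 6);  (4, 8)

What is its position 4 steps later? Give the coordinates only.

(0, 16)

The first coordinate reflects between -2 and 6, moving 1 per step.
  step 6: 4 → 3
  step 7: 3 → 2
  step 8: 2 → 1
  step 9: 1 → 0
The second coordinate changes by +2 each step: at step 9 it is 16.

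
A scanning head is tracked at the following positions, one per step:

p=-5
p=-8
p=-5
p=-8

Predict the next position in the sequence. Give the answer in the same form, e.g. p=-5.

p=-5

Consecutive displacements -3, +3, -3 scale by a factor of -1 each step.
step 4: -8 + 3 → p=-5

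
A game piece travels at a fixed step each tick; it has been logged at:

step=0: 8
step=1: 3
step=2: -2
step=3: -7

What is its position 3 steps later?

-22

Constant displacement of -5 per step.
step 4: -7 − 5 → -12
step 5: -12 − 5 → -17
step 6: -17 − 5 → -22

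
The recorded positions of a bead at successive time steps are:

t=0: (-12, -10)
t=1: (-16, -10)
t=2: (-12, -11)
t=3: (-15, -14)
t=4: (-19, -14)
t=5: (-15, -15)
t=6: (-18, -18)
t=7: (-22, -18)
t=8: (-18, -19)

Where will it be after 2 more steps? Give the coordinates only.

(-25, -22)

Differencing gives (-4, +0), (+4, -1), (-3, -3), (-4, +0), (+4, -1), (-3, -3), (-4, +0), (+4, -1). This is the pattern (-4, +0), (+4, -1), (-3, -3) repeated.
step 9: apply (-3, -3) → (-21, -22)
step 10: apply (-4, +0) → (-25, -22)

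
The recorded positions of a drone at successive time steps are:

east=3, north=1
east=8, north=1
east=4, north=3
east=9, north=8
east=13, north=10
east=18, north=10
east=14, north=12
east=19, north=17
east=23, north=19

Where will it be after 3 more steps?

east=29, north=26

Differencing gives (+5,+0), (-4,+2), (+5,+5), (+4,+2), (+5,+0), (-4,+2), (+5,+5), (+4,+2). This is the pattern (+5,+0), (-4,+2), (+5,+5), (+4,+2) repeated.
step 9: apply (+5,+0) → east=28, north=19
step 10: apply (-4,+2) → east=24, north=21
step 11: apply (+5,+5) → east=29, north=26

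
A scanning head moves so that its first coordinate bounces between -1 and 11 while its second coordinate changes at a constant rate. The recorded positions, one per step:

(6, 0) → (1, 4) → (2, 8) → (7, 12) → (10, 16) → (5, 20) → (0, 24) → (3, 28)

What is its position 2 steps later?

(9, 36)

The first coordinate reflects between -1 and 11, moving 5 per step.
  step 8: 3 → 8
  step 9: 8 → 9
The second coordinate changes by +4 each step: at step 9 it is 36.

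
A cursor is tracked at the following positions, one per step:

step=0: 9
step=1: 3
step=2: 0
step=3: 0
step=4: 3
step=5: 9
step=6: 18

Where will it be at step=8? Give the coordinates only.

Successive displacements: -6, -3, +0, +3, +6, +9 — each changes by +3.
step 7: 18 + 12 → 30
step 8: 30 + 15 → 45

45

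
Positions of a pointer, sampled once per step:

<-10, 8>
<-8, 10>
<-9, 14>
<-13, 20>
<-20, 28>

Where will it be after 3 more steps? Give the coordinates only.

<-59, 64>

Taking differences between consecutive positions: <+2, +2>, <-1, +4>, <-4, +6>, <-7, +8>. These grow by <-3, +2> each step.
step 5: <-20, 28> + <-10, +10> → <-30, 38>
step 6: <-30, 38> + <-13, +12> → <-43, 50>
step 7: <-43, 50> + <-16, +14> → <-59, 64>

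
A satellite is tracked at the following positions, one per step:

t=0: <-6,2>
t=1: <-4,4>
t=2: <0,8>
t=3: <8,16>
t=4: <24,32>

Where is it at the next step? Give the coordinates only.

<56,64>

The jumps are <+2,+2>, <+4,+4>, <+8,+8>, <+16,+16> — a geometric progression with ratio 2.
step 5: <24,32> + <+32,+32> → <56,64>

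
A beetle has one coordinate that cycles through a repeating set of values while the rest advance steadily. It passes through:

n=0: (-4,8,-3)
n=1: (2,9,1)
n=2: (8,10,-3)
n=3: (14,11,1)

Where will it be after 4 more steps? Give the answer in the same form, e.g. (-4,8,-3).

First: linear, +6 per step → 38 at step 7.
Second: linear, +1 per step → 15 at step 7.
Third: cycles through -3, 1 every 2 steps. Step 7 lands at position 1 of the cycle → 1.

(38,15,1)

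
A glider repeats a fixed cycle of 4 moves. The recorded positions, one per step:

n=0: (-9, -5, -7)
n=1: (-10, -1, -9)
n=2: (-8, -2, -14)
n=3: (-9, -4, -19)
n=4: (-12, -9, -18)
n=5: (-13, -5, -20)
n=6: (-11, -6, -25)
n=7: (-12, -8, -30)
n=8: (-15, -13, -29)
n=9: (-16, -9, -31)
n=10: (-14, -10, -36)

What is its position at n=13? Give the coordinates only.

Differencing gives (-1, +4, -2), (+2, -1, -5), (-1, -2, -5), (-3, -5, +1), (-1, +4, -2), (+2, -1, -5), (-1, -2, -5), (-3, -5, +1), (-1, +4, -2), (+2, -1, -5). This is the pattern (-1, +4, -2), (+2, -1, -5), (-1, -2, -5), (-3, -5, +1) repeated.
step 11: apply (-1, -2, -5) → (-15, -12, -41)
step 12: apply (-3, -5, +1) → (-18, -17, -40)
step 13: apply (-1, +4, -2) → (-19, -13, -42)

(-19, -13, -42)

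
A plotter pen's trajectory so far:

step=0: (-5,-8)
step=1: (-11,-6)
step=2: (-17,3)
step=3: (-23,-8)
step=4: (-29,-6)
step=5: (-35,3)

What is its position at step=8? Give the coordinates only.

The first coordinate changes by -6 each step, so at step 8 it is -5 + 8·(-6) = -53.
The second coordinate repeats the cycle [-8, -6, 3] with period 3; step 8 mod 3 = 2, giving 3.

(-53,3)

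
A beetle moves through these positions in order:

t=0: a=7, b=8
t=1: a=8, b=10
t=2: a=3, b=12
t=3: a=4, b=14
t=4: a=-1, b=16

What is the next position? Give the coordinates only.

a=0, b=18

Step-to-step displacements: (+1, +2), (-5, +2), (+1, +2), (-5, +2) — a repeating cycle of length 2.
step 5: apply (+1, +2) → a=0, b=18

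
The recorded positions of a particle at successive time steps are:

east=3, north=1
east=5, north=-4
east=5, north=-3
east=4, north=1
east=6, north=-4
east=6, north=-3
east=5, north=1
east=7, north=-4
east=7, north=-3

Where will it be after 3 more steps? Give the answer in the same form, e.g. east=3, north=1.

east=8, north=-3

Differencing gives (+2,-5), (+0,+1), (-1,+4), (+2,-5), (+0,+1), (-1,+4), (+2,-5), (+0,+1). This is the pattern (+2,-5), (+0,+1), (-1,+4) repeated.
step 9: apply (-1,+4) → east=6, north=1
step 10: apply (+2,-5) → east=8, north=-4
step 11: apply (+0,+1) → east=8, north=-3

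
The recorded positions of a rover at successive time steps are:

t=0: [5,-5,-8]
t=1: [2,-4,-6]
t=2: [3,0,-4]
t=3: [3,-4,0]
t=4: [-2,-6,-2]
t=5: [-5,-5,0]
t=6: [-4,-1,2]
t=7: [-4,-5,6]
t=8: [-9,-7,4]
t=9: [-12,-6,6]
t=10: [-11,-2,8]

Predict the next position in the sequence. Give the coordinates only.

Step-to-step displacements: [-3,+1,+2], [+1,+4,+2], [+0,-4,+4], [-5,-2,-2], [-3,+1,+2], [+1,+4,+2], [+0,-4,+4], [-5,-2,-2], [-3,+1,+2], [+1,+4,+2] — a repeating cycle of length 4.
step 11: apply [+0,-4,+4] → [-11,-6,12]

[-11,-6,12]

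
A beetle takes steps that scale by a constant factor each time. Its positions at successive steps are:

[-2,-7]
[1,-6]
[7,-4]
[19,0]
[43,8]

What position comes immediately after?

The jumps are [+3,+1], [+6,+2], [+12,+4], [+24,+8] — a geometric progression with ratio 2.
step 5: [43,8] + [+48,+16] → [91,24]

[91,24]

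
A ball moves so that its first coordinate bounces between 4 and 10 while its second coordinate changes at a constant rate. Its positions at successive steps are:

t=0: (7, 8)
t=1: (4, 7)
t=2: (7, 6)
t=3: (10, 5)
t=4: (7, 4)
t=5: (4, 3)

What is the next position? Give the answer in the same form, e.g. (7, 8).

(7, 2)

The first coordinate travels 3 per step and bounces off the walls at 4 and 10.
  step 6: 4 → 7
The second coordinate changes by -1 each step: at step 6 it is 2.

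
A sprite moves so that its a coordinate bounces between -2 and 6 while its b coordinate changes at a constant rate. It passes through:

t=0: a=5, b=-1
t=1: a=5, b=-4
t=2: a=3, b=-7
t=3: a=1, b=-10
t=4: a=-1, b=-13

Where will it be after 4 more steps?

a=5, b=-25

The a coordinate travels 2 per step and bounces off the walls at -2 and 6.
  step 5: -1 → -1
  step 6: -1 → 1
  step 7: 1 → 3
  step 8: 3 → 5
The b coordinate changes by -3 each step: at step 8 it is -25.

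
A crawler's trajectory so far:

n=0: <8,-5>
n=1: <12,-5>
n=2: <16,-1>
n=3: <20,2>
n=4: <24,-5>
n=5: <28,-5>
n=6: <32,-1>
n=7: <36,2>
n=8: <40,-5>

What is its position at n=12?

The first coordinate changes by +4 each step, so at step 12 it is 8 + 12·(4) = 56.
The second coordinate repeats the cycle [-5, -5, -1, 2] with period 4; step 12 mod 4 = 0, giving -5.

<56,-5>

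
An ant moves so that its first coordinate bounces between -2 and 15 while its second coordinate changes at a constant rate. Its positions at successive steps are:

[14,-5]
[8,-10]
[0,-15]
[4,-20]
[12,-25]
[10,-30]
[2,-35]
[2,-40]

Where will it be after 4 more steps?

[0,-60]

The first coordinate reflects between -2 and 15, moving 8 per step.
  step 8: 2 → 10
  step 9: 10 → 12
  step 10: 12 → 4
  step 11: 4 → 0
The second coordinate changes by -5 each step: at step 11 it is -60.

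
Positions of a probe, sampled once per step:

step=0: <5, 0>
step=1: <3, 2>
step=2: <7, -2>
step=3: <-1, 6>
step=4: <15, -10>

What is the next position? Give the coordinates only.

The jumps are <-2, +2>, <+4, -4>, <-8, +8>, <+16, -16> — a geometric progression with ratio -2.
step 5: <15, -10> + <-32, +32> → <-17, 22>

<-17, 22>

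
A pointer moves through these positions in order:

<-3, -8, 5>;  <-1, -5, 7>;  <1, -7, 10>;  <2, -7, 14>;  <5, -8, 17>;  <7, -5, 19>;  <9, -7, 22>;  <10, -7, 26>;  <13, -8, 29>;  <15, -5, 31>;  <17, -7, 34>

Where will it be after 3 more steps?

<23, -5, 43>

Step-to-step displacements: <+2, +3, +2>, <+2, -2, +3>, <+1, +0, +4>, <+3, -1, +3>, <+2, +3, +2>, <+2, -2, +3>, <+1, +0, +4>, <+3, -1, +3>, <+2, +3, +2>, <+2, -2, +3> — a repeating cycle of length 4.
step 11: apply <+1, +0, +4> → <18, -7, 38>
step 12: apply <+3, -1, +3> → <21, -8, 41>
step 13: apply <+2, +3, +2> → <23, -5, 43>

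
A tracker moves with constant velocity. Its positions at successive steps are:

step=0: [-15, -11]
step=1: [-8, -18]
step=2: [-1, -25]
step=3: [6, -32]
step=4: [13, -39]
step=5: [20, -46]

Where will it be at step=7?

The position changes by [+7, -7] every step.
step 6: [20, -46] + [+7, -7] → [27, -53]
step 7: [27, -53] + [+7, -7] → [34, -60]

[34, -60]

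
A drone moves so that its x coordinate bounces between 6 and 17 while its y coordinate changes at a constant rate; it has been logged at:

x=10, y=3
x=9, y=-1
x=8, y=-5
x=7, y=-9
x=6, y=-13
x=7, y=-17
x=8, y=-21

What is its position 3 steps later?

x=11, y=-33

The x coordinate reflects between 6 and 17, moving 1 per step.
  step 7: 8 → 9
  step 8: 9 → 10
  step 9: 10 → 11
The y coordinate changes by -4 each step: at step 9 it is -33.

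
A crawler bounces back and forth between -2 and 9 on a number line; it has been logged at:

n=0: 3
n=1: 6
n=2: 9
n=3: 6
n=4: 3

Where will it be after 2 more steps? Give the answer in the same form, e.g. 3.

The value reflects between -2 and 9, moving 3 per step.
  step 5: 3 → 0
  step 6: 0 → -1

-1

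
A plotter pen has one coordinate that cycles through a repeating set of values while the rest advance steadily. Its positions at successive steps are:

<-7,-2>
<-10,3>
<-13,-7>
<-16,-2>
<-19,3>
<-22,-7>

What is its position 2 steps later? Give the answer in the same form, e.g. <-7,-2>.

The first coordinate changes by -3 each step, so at step 7 it is -7 + 7·(-3) = -28.
The second coordinate repeats the cycle [-2, 3, -7] with period 3; step 7 mod 3 = 1, giving 3.

<-28,3>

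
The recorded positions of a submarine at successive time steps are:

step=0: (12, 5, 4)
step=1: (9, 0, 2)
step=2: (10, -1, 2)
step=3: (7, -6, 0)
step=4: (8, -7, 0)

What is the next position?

The moves between consecutive positions are (-3, -5, -2), (+1, -1, +0), (-3, -5, -2), (+1, -1, +0); they repeat the 2-cycle [(-3, -5, -2), (+1, -1, +0)].
step 5: apply (-3, -5, -2) → (5, -12, -2)

(5, -12, -2)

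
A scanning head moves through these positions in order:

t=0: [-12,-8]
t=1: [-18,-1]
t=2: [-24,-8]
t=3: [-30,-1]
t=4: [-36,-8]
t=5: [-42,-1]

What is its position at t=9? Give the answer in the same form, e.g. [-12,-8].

The first coordinate changes by -6 each step, so at step 9 it is -12 + 9·(-6) = -66.
The second coordinate repeats the cycle [-8, -1] with period 2; step 9 mod 2 = 1, giving -1.

[-66,-1]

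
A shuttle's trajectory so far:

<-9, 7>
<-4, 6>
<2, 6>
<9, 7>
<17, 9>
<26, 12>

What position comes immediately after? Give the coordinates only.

Taking differences between consecutive positions: <+5, -1>, <+6, +0>, <+7, +1>, <+8, +2>, <+9, +3>. These grow by <+1, +1> each step.
step 6: <26, 12> + <+10, +4> → <36, 16>

<36, 16>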